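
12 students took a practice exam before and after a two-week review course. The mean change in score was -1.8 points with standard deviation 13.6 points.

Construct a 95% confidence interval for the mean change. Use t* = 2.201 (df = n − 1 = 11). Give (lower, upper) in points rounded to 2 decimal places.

This is a matched-pairs design, so SE = s_d/√n = 13.6/√12 = 3.9260.
Margin = 2.201 × 3.9260 = 8.6411; the interval is -1.8 ± 8.6411 = (-10.44, 6.84).

(-10.44, 6.84)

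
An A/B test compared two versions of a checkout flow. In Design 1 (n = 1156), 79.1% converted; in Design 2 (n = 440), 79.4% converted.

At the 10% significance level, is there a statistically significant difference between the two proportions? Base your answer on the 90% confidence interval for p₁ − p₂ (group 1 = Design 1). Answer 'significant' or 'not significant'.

not significant

SE₁ = √(p̂₁(1−p̂₁)/n₁) = √(0.7910·0.2090/1156) = 0.01196; SE₂ = √(0.7940·0.2060/440) = 0.01928.
Independent samples: SE of the difference = √(SE₁² + SE₂²) = √(0.0001430416 + 0.0003717184) = 0.02269.
z* for 90% confidence is 1.645, so the margin of error is 1.645 × 0.02269 = 0.03733.
Point estimate p̂₁ − p̂₂ = 0.7910 − 0.7940 = -0.0030.
-0.0030 ± 0.03733 → (-0.04033, 0.03433).
The interval (-0.04033, 0.03433) contains 0, so the difference is not significant.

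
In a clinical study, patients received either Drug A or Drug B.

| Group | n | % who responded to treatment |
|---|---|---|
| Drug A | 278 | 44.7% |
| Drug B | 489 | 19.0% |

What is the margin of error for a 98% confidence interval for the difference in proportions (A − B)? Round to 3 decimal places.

0.081

The two standard errors are √(0.4470×0.5530/278) = 0.02982 and √(0.1900×0.8100/489) = 0.01774.
Because the samples are independent, SE_diff = √(0.02982² + 0.01774²) = 0.03470.
Using z* = 2.326 for 98%, ME = 2.326 × 0.03470 = 0.08071.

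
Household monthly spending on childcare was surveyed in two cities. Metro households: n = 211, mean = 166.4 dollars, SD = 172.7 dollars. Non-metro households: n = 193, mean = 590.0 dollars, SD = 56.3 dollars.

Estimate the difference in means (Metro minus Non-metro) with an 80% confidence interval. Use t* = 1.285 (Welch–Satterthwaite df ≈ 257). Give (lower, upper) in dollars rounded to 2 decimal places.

Per-group SEs: s₁/√n₁ = 172.7/√211 = 11.8892, s₂/√n₂ = 56.3/√193 = 4.0526.
Unpooled SE of the difference: √(141.35307664 + 16.42356676) = 12.5609.
Margin of error = t* · SE = 1.285 × 12.5609 = 16.1408.
x̄₁ − x̄₂ = 166.4 − 590.0 = -423.6000.
CI: -423.6000 ± 16.1408 = (-439.74, -407.46).

(-439.74, -407.46)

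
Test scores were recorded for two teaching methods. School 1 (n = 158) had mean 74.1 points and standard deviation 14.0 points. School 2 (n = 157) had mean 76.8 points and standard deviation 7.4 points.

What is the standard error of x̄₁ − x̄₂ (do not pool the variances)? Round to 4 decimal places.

Standard errors of each mean: 14.0/√158 = 1.1138 and 7.4/√157 = 0.5906.
SE(x̄₁ − x̄₂) = √(1.1138² + 0.5906²) = 1.2607 for independent samples with unequal variances.

1.2607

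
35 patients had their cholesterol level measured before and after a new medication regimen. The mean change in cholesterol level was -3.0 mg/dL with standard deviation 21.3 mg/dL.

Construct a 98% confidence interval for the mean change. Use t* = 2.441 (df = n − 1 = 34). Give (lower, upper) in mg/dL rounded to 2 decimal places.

Paired design: SE = s_d/√n = 21.3/√35 = 3.6004.
t* = 2.441; margin of error = 2.441 × 3.6004 = 8.7886.
-3.0 ± 8.7886 → (-11.79, 5.79).

(-11.79, 5.79)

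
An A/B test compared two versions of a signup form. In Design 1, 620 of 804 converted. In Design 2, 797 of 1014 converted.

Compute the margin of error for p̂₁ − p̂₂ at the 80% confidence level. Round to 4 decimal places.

Sample proportions: 620/804 = 0.7711, 797/1014 = 0.7860.
Each SE is √(p̂(1−p̂)/n): √(0.7711·0.2289/804) = 0.01482 and √(0.7860·0.2140/1014) = 0.01288.
SE(p̂₁ − p̂₂) = √(SE₁² + SE₂²) = √(0.0002196324 + 0.0001658944) = 0.01963, since the two samples are independent.
At 80% confidence z* = 1.282; margin = 1.282 × 0.01963 = 0.02517.

0.0252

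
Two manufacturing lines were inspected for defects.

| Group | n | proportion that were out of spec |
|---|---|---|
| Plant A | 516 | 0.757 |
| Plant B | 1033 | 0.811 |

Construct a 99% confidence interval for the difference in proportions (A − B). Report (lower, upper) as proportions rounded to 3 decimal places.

(-0.112, 0.004)

The two standard errors are √(0.7570×0.2430/516) = 0.01888 and √(0.8110×0.1890/1033) = 0.01218.
Because the samples are independent, SE_diff = √(0.01888² + 0.01218²) = 0.02247.
Using z* = 2.576 for 99%, ME = 2.576 × 0.02247 = 0.05788.
p̂₁ − p̂₂ = -0.0540; interval -0.0540 ± 0.05788 gives (-0.112, 0.004).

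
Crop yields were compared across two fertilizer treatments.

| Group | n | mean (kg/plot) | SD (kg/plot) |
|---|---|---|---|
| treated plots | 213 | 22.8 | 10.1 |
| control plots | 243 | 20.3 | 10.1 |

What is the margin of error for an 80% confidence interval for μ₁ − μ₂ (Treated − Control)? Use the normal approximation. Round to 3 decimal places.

Standard errors of each mean: 10.1/√213 = 0.6920 and 10.1/√243 = 0.6479.
SE(x̄₁ − x̄₂) = √(0.6920² + 0.6479²) = 0.9480 for independent samples with unequal variances.
With z* = 1.282, the margin is 1.282 × 0.9480 = 1.2153.

1.215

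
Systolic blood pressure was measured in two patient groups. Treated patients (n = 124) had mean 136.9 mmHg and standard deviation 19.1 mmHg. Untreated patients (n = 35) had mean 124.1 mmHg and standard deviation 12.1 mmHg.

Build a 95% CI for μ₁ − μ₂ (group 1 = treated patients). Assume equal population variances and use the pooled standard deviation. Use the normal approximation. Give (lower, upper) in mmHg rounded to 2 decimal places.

Pooled variance s_p² = [123·19.1² + 34·12.1²] / (124+35−2) = 317.5132, so s_p = 17.8189.
SE_diff = s_p·√(1/n₁ + 1/n₂) = 17.8189·√(1/124 + 1/35) = 3.4106.
z* = 1.960; margin = 1.960 × 3.4106 = 6.6848.
Difference = 136.9 − 124.1 = 12.8000.
12.8000 ± 6.6848 → (6.12, 19.48).

(6.12, 19.48)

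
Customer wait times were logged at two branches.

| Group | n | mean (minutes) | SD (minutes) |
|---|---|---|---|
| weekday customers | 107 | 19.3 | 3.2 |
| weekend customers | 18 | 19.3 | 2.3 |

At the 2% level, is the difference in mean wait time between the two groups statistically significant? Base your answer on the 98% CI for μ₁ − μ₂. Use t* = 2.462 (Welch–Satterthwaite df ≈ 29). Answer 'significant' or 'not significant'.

not significant

SE₁ = s₁/√n₁ = 3.2/√107 = 0.3094; SE₂ = 2.3/√18 = 0.5421.
Independent samples, unequal variances: SE_diff = √(SE₁² + SE₂²) = √(0.09572836 + 0.29387241) = 0.6242.
t* = 2.462, so margin of error = 2.462 × 0.6242 = 1.5368.
Difference in means = 19.3 − 19.3 = 0.0000.
0.0000 ± 1.5368 → (-1.5368, 1.5368).
The interval (-1.5368, 1.5368) contains 0, so the difference is not significant.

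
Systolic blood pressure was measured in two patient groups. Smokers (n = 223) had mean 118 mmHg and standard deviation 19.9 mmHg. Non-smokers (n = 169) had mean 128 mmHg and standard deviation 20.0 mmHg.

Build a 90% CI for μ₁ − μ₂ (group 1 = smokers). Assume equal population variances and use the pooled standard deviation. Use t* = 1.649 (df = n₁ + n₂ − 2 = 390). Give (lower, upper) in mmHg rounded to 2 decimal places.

(-13.35, -6.65)

Pooled variance s_p² = [222·19.9² + 168·20.0²] / (223+169−2) = 397.7288, so s_p = 19.9431.
SE_diff = s_p·√(1/n₁ + 1/n₂) = 19.9431·√(1/223 + 1/169) = 2.0339.
t* = 1.649; margin = 1.649 × 2.0339 = 3.3539.
Difference = 118 − 128 = -10.0000.
-10.0000 ± 3.3539 → (-13.35, -6.65).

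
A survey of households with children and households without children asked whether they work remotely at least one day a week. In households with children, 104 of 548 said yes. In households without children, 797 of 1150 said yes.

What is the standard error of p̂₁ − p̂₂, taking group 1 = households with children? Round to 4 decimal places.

0.0216

Sample proportions: 104/548 = 0.1898, 797/1150 = 0.6930.
Each SE is √(p̂(1−p̂)/n): √(0.1898·0.8102/548) = 0.01675 and √(0.6930·0.3070/1150) = 0.01360.
SE(p̂₁ − p̂₂) = √(SE₁² + SE₂²) = √(0.0002805625 + 0.00018496) = 0.02158, since the two samples are independent.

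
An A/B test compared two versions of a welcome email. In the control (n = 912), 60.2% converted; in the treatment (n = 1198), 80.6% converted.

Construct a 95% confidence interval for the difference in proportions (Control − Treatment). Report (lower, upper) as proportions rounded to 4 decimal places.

(-0.2429, -0.1651)

Each SE is √(p̂(1−p̂)/n): √(0.6020·0.3980/912) = 0.01621 and √(0.8060·0.1940/1198) = 0.01142.
SE(p̂₁ − p̂₂) = √(SE₁² + SE₂²) = √(0.0002627641 + 0.0001304164) = 0.01983, since the two samples are independent.
At 95% confidence z* = 1.960; margin = 1.960 × 0.01983 = 0.03887.
The difference is 0.6020 − 0.8060 = -0.2040, so the interval is -0.2040 ± 0.03887 = (-0.2429, -0.1651).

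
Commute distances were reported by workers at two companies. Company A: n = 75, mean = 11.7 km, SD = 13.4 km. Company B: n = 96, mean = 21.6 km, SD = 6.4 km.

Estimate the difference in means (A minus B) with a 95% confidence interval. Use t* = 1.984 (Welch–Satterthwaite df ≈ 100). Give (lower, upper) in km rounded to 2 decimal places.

(-13.23, -6.57)

SE₁ = s₁/√n₁ = 13.4/√75 = 1.5473; SE₂ = 6.4/√96 = 0.6532.
Independent samples, unequal variances: SE_diff = √(SE₁² + SE₂²) = √(2.39413729 + 0.42667024) = 1.6795.
t* = 1.984, so margin of error = 1.984 × 1.6795 = 3.3321.
Difference in means = 11.7 − 21.6 = -9.9000.
-9.9000 ± 3.3321 → (-13.23, -6.57).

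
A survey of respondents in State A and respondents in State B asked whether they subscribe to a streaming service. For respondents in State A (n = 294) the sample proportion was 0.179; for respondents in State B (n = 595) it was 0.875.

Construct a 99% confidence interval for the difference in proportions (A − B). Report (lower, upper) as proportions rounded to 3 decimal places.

SE₁ = √(p̂₁(1−p̂₁)/n₁) = √(0.1790·0.8210/294) = 0.02236; SE₂ = √(0.8750·0.1250/595) = 0.01356.
Independent samples: SE of the difference = √(SE₁² + SE₂²) = √(0.0004999696 + 0.0001838736) = 0.02615.
z* for 99% confidence is 2.576, so the margin of error is 2.576 × 0.02615 = 0.06736.
Point estimate p̂₁ − p̂₂ = 0.1790 − 0.8750 = -0.6960.
-0.6960 ± 0.06736 → (-0.763, -0.629).

(-0.763, -0.629)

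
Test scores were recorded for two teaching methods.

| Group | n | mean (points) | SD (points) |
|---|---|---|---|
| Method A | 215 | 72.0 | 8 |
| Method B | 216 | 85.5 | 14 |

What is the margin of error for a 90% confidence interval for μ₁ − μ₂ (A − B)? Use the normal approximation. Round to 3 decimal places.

SE₁ = s₁/√n₁ = 8/√215 = 0.5456; SE₂ = 14/√216 = 0.9526.
Independent samples, unequal variances: SE_diff = √(SE₁² + SE₂²) = √(0.29767936 + 0.90744676) = 1.0978.
z* = 1.645, so margin of error = 1.645 × 1.0978 = 1.8059.

1.806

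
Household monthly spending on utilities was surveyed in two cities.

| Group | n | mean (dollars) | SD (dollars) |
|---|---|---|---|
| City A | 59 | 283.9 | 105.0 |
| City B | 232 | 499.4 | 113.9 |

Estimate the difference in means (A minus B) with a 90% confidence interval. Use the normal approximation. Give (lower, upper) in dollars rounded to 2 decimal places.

(-241.13, -189.87)

SE₁ = s₁/√n₁ = 105.0/√59 = 13.6698; SE₂ = 113.9/√232 = 7.4779.
Independent samples, unequal variances: SE_diff = √(SE₁² + SE₂²) = √(186.86343204 + 55.91898841) = 15.5815.
z* = 1.645, so margin of error = 1.645 × 15.5815 = 25.6316.
Difference in means = 283.9 − 499.4 = -215.5000.
-215.5000 ± 25.6316 → (-241.13, -189.87).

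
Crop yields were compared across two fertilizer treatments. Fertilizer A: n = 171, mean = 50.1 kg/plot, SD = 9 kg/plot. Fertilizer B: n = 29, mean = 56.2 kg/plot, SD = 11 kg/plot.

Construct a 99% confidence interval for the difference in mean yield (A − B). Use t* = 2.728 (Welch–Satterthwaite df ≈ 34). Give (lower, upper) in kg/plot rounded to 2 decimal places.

Standard errors of each mean: 9/√171 = 0.6882 and 11/√29 = 2.0426.
SE(x̄₁ − x̄₂) = √(0.6882² + 2.0426²) = 2.1554 for independent samples with unequal variances.
With t* = 2.728, the margin is 2.728 × 2.1554 = 5.8799.
x̄₁ − x̄₂ = 50.1 − 56.2 = -6.1000; the interval is -6.1000 ± 5.8799 = (-11.98, -0.22).

(-11.98, -0.22)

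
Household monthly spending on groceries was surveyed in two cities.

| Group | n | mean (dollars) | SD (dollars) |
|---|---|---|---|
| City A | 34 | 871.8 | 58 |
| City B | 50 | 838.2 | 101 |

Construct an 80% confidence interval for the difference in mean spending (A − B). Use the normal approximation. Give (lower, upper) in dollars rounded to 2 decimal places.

(11.29, 55.91)

SE₁ = s₁/√n₁ = 58/√34 = 9.9469; SE₂ = 101/√50 = 14.2836.
Independent samples, unequal variances: SE_diff = √(SE₁² + SE₂²) = √(98.94081961 + 204.02122896) = 17.4058.
z* = 1.282, so margin of error = 1.282 × 17.4058 = 22.3142.
Difference in means = 871.8 − 838.2 = 33.6000.
33.6000 ± 22.3142 → (11.29, 55.91).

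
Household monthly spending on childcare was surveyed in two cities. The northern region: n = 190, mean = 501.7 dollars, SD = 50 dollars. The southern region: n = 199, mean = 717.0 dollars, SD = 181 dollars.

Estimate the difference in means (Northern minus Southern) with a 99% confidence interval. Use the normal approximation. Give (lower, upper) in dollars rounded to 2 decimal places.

(-249.65, -180.95)

SE₁ = s₁/√n₁ = 50/√190 = 3.6274; SE₂ = 181/√199 = 12.8307.
Independent samples, unequal variances: SE_diff = √(SE₁² + SE₂²) = √(13.15803076 + 164.62686249) = 13.3336.
z* = 2.576, so margin of error = 2.576 × 13.3336 = 34.3474.
Difference in means = 501.7 − 717.0 = -215.3000.
-215.3000 ± 34.3474 → (-249.65, -180.95).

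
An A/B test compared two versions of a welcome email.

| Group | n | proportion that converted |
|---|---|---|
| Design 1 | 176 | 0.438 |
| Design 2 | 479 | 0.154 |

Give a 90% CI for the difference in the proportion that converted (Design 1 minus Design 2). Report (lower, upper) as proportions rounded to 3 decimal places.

(0.217, 0.351)

Each SE is √(p̂(1−p̂)/n): √(0.4380·0.5620/176) = 0.03740 and √(0.1540·0.8460/479) = 0.01649.
SE(p̂₁ − p̂₂) = √(SE₁² + SE₂²) = √(0.00139876 + 0.0002719201) = 0.04087, since the two samples are independent.
At 90% confidence z* = 1.645; margin = 1.645 × 0.04087 = 0.06723.
The difference is 0.4380 − 0.1540 = 0.2840, so the interval is 0.2840 ± 0.06723 = (0.217, 0.351).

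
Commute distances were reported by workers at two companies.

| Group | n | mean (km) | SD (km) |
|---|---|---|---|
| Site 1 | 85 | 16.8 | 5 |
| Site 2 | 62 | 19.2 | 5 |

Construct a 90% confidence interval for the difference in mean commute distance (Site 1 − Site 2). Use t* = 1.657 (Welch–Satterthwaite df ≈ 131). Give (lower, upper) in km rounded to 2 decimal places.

(-3.78, -1.02)

Per-group SEs: s₁/√n₁ = 5/√85 = 0.5423, s₂/√n₂ = 5/√62 = 0.6350.
Unpooled SE of the difference: √(0.29408929 + 0.403225) = 0.8351.
Margin of error = t* · SE = 1.657 × 0.8351 = 1.3838.
x̄₁ − x̄₂ = 16.8 − 19.2 = -2.4000.
CI: -2.4000 ± 1.3838 = (-3.78, -1.02).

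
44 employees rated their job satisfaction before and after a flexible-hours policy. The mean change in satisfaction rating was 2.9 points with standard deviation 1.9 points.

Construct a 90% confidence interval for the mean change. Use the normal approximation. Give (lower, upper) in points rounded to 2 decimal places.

(2.43, 3.37)

Paired design: SE = s_d/√n = 1.9/√44 = 0.2864.
z* = 1.645; margin of error = 1.645 × 0.2864 = 0.4711.
2.9 ± 0.4711 → (2.43, 3.37).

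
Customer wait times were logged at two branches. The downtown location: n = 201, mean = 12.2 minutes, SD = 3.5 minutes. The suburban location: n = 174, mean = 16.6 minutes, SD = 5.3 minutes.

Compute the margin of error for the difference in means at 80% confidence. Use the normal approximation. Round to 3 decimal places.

Standard errors of each mean: 3.5/√201 = 0.2469 and 5.3/√174 = 0.4018.
SE(x̄₁ − x̄₂) = √(0.2469² + 0.4018²) = 0.4716 for independent samples with unequal variances.
With z* = 1.282, the margin is 1.282 × 0.4716 = 0.6046.

0.605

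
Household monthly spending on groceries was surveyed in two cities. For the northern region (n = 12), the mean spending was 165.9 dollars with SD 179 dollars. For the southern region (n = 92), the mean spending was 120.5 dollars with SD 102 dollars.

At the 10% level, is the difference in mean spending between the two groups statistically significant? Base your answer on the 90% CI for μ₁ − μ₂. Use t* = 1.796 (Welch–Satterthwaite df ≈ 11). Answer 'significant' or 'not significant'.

Standard errors of each mean: 179/√12 = 51.6728 and 102/√92 = 10.6342.
SE(x̄₁ − x̄₂) = √(51.6728² + 10.6342²) = 52.7557 for independent samples with unequal variances.
With t* = 1.796, the margin is 1.796 × 52.7557 = 94.7492.
x̄₁ − x̄₂ = 165.9 − 120.5 = 45.4000; the interval is 45.4000 ± 94.7492 = (-49.3492, 140.1492).
The interval (-49.3492, 140.1492) contains 0, so the difference is not significant.

not significant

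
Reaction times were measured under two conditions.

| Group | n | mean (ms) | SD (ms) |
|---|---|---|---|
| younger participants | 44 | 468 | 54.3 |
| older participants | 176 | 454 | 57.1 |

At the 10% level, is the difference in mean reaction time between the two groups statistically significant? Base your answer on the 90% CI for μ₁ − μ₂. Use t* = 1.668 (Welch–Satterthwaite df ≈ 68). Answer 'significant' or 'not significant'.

Standard errors of each mean: 54.3/√44 = 8.1860 and 57.1/√176 = 4.3041.
SE(x̄₁ − x̄₂) = √(8.1860² + 4.3041²) = 9.2486 for independent samples with unequal variances.
With t* = 1.668, the margin is 1.668 × 9.2486 = 15.4267.
x̄₁ − x̄₂ = 468 − 454 = 14.0000; the interval is 14.0000 ± 15.4267 = (-1.4267, 29.4267).
The interval (-1.4267, 29.4267) contains 0, so the difference is not significant.

not significant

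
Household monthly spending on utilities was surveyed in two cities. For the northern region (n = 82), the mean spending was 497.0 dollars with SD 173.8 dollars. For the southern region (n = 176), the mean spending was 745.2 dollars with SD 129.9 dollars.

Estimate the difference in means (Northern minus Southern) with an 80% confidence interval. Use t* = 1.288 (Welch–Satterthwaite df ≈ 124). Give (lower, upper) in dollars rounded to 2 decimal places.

(-275.95, -220.45)

Standard errors of each mean: 173.8/√82 = 19.1930 and 129.9/√176 = 9.7916.
SE(x̄₁ − x̄₂) = √(19.1930² + 9.7916²) = 21.5464 for independent samples with unequal variances.
With t* = 1.288, the margin is 1.288 × 21.5464 = 27.7518.
x̄₁ − x̄₂ = 497.0 − 745.2 = -248.2000; the interval is -248.2000 ± 27.7518 = (-275.95, -220.45).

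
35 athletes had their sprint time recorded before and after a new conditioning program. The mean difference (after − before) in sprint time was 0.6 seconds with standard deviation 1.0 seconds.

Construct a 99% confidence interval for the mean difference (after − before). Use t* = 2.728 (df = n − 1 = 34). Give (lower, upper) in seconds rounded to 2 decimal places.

This is a matched-pairs design, so SE = s_d/√n = 1.0/√35 = 0.1690.
Margin = 2.728 × 0.1690 = 0.4610; the interval is 0.6 ± 0.4610 = (0.14, 1.06).

(0.14, 1.06)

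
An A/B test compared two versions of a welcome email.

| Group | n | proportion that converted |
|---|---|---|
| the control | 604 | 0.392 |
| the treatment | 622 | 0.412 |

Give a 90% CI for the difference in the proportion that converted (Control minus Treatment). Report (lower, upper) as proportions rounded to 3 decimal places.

(-0.066, 0.026)

The two standard errors are √(0.3920×0.6080/604) = 0.01986 and √(0.4120×0.5880/622) = 0.01974.
Because the samples are independent, SE_diff = √(0.01986² + 0.01974²) = 0.02800.
Using z* = 1.645 for 90%, ME = 1.645 × 0.02800 = 0.04606.
p̂₁ − p̂₂ = -0.0200; interval -0.0200 ± 0.04606 gives (-0.066, 0.026).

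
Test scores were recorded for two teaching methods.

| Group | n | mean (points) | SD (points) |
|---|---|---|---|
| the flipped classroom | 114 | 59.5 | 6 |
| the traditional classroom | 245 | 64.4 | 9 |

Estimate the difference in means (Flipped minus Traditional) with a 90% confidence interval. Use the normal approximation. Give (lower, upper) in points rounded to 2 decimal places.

(-6.22, -3.58)

Per-group SEs: s₁/√n₁ = 6/√114 = 0.5620, s₂/√n₂ = 9/√245 = 0.5750.
Unpooled SE of the difference: √(0.315844 + 0.330625) = 0.8040.
Margin of error = z* · SE = 1.645 × 0.8040 = 1.3226.
x̄₁ − x̄₂ = 59.5 − 64.4 = -4.9000.
CI: -4.9000 ± 1.3226 = (-6.22, -3.58).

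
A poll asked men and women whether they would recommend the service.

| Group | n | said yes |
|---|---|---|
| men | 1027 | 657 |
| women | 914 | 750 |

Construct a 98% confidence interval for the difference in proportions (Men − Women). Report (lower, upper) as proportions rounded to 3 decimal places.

First, p̂₁ = 657/1027 = 0.6397; p̂₂ = 750/914 = 0.8206.
The two standard errors are √(0.6397×0.3603/1027) = 0.01498 and √(0.8206×0.1794/914) = 0.01269.
Because the samples are independent, SE_diff = √(0.01498² + 0.01269²) = 0.01963.
Using z* = 2.326 for 98%, ME = 2.326 × 0.01963 = 0.04566.
p̂₁ − p̂₂ = -0.1809; interval -0.1809 ± 0.04566 gives (-0.227, -0.135).

(-0.227, -0.135)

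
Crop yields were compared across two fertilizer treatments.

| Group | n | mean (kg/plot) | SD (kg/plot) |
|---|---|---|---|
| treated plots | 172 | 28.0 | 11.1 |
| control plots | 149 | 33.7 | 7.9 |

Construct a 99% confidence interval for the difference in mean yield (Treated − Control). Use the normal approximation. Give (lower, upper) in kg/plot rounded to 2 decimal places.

(-8.44, -2.96)

SE₁ = s₁/√n₁ = 11.1/√172 = 0.8464; SE₂ = 7.9/√149 = 0.6472.
Independent samples, unequal variances: SE_diff = √(SE₁² + SE₂²) = √(0.71639296 + 0.41886784) = 1.0655.
z* = 2.576, so margin of error = 2.576 × 1.0655 = 2.7447.
Difference in means = 28.0 − 33.7 = -5.7000.
-5.7000 ± 2.7447 → (-8.44, -2.96).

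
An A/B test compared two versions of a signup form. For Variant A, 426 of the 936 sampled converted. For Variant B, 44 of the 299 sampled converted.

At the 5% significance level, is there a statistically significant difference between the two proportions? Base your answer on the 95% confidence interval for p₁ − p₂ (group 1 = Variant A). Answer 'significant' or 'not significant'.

significant

First, p̂₁ = 426/936 = 0.4551; p̂₂ = 44/299 = 0.1472.
The two standard errors are √(0.4551×0.5449/936) = 0.01628 and √(0.1472×0.8528/299) = 0.02049.
Because the samples are independent, SE_diff = √(0.01628² + 0.02049²) = 0.02617.
Using z* = 1.960 for 95%, ME = 1.960 × 0.02617 = 0.05129.
p̂₁ − p̂₂ = 0.3079; interval 0.3079 ± 0.05129 gives (0.25661, 0.35919).
The interval (0.25661, 0.35919) does not contain 0, so the difference is significant.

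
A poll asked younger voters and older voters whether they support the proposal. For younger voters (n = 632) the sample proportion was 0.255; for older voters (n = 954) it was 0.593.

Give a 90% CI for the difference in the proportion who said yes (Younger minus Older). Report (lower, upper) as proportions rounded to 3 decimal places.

SE₁ = √(p̂₁(1−p̂₁)/n₁) = √(0.2550·0.7450/632) = 0.01734; SE₂ = √(0.5930·0.4070/954) = 0.01591.
Independent samples: SE of the difference = √(SE₁² + SE₂²) = √(0.0003006756 + 0.0002531281) = 0.02353.
z* for 90% confidence is 1.645, so the margin of error is 1.645 × 0.02353 = 0.03871.
Point estimate p̂₁ − p̂₂ = 0.2550 − 0.5930 = -0.3380.
-0.3380 ± 0.03871 → (-0.377, -0.299).

(-0.377, -0.299)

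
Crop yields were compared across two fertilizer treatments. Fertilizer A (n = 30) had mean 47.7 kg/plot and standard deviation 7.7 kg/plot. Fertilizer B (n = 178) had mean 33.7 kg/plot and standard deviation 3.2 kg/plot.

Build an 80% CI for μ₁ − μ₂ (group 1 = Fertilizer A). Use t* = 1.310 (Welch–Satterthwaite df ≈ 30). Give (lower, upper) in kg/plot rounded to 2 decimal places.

(12.13, 15.87)

SE₁ = s₁/√n₁ = 7.7/√30 = 1.4058; SE₂ = 3.2/√178 = 0.2399.
Independent samples, unequal variances: SE_diff = √(SE₁² + SE₂²) = √(1.97627364 + 0.05755201) = 1.4261.
t* = 1.310, so margin of error = 1.310 × 1.4261 = 1.8682.
Difference in means = 47.7 − 33.7 = 14.0000.
14.0000 ± 1.8682 → (12.13, 15.87).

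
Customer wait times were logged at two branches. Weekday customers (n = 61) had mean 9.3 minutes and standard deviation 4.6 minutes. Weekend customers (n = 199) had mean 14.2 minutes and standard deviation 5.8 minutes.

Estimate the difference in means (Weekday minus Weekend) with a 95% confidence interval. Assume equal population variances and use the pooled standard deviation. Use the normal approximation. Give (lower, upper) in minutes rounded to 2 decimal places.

s_p = √[((n₁−1)s₁² + (n₂−1)s₂²)/(n₁+n₂−2)] = √[(60·4.6² + 198·5.8²)/258] = 5.5442.
SE = 5.5442·√(1/61 + 1/199) = 0.8114.
With z* = 1.960, margin = 1.960 × 0.8114 = 1.5903.
x̄₁ − x̄₂ = 9.3 − 14.2 = -4.9000; interval -4.9000 ± 1.5903 = (-6.49, -3.31).

(-6.49, -3.31)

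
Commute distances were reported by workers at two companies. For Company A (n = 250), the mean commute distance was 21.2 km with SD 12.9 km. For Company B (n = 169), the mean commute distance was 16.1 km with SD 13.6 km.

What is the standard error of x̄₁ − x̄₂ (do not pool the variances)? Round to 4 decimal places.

1.3267

Standard errors of each mean: 12.9/√250 = 0.8159 and 13.6/√169 = 1.0462.
SE(x̄₁ − x̄₂) = √(0.8159² + 1.0462²) = 1.3267 for independent samples with unequal variances.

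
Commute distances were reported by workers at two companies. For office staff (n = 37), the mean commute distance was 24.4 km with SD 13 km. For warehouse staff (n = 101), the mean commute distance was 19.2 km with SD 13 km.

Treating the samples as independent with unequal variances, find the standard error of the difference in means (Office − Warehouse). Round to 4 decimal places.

Per-group SEs: s₁/√n₁ = 13/√37 = 2.1372, s₂/√n₂ = 13/√101 = 1.2935.
Unpooled SE of the difference: √(4.56762384 + 1.67314225) = 2.4982.

2.4982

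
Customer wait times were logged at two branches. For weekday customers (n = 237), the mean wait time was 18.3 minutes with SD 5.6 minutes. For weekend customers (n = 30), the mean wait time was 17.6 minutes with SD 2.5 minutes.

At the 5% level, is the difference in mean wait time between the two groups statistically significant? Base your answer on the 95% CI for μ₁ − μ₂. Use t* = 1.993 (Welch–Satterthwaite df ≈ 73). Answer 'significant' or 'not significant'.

SE₁ = s₁/√n₁ = 5.6/√237 = 0.3638; SE₂ = 2.5/√30 = 0.4564.
Independent samples, unequal variances: SE_diff = √(SE₁² + SE₂²) = √(0.13235044 + 0.20830096) = 0.5837.
t* = 1.993, so margin of error = 1.993 × 0.5837 = 1.1633.
Difference in means = 18.3 − 17.6 = 0.7000.
0.7000 ± 1.1633 → (-0.4633, 1.8633).
The interval (-0.4633, 1.8633) contains 0, so the difference is not significant.

not significant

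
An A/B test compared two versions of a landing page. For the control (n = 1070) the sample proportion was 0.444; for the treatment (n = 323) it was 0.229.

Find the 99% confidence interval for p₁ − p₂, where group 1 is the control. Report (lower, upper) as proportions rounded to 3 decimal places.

(0.143, 0.287)

SE₁ = √(p̂₁(1−p̂₁)/n₁) = √(0.4440·0.5560/1070) = 0.01519; SE₂ = √(0.2290·0.7710/323) = 0.02338.
Independent samples: SE of the difference = √(SE₁² + SE₂²) = √(0.0002307361 + 0.0005466244) = 0.02788.
z* for 99% confidence is 2.576, so the margin of error is 2.576 × 0.02788 = 0.07182.
Point estimate p̂₁ − p̂₂ = 0.4440 − 0.2290 = 0.2150.
0.2150 ± 0.07182 → (0.143, 0.287).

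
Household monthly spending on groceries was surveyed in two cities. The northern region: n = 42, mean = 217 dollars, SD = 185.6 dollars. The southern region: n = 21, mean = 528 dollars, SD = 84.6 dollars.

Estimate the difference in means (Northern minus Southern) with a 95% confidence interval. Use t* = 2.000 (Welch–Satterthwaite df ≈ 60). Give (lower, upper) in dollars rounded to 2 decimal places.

(-379.15, -242.85)

Standard errors of each mean: 185.6/√42 = 28.6387 and 84.6/√21 = 18.4612.
SE(x̄₁ − x̄₂) = √(28.6387² + 18.4612²) = 34.0733 for independent samples with unequal variances.
With t* = 2.000, the margin is 2.000 × 34.0733 = 68.1466.
x̄₁ − x̄₂ = 217 − 528 = -311.0000; the interval is -311.0000 ± 68.1466 = (-379.15, -242.85).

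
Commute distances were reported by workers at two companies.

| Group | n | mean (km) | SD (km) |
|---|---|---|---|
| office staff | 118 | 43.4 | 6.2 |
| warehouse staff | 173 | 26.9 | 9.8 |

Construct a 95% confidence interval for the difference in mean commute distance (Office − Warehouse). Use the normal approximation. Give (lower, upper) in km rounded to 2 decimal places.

Standard errors of each mean: 6.2/√118 = 0.5708 and 9.8/√173 = 0.7451.
SE(x̄₁ − x̄₂) = √(0.5708² + 0.7451²) = 0.9386 for independent samples with unequal variances.
With z* = 1.960, the margin is 1.960 × 0.9386 = 1.8397.
x̄₁ − x̄₂ = 43.4 − 26.9 = 16.5000; the interval is 16.5000 ± 1.8397 = (14.66, 18.34).

(14.66, 18.34)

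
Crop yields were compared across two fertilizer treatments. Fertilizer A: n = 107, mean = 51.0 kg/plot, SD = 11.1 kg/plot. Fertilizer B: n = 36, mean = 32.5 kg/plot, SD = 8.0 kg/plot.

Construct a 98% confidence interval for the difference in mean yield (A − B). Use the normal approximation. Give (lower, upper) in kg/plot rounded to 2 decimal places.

(14.52, 22.48)

Per-group SEs: s₁/√n₁ = 11.1/√107 = 1.0731, s₂/√n₂ = 8.0/√36 = 1.3333.
Unpooled SE of the difference: √(1.15154361 + 1.77768889) = 1.7115.
Margin of error = z* · SE = 2.326 × 1.7115 = 3.9809.
x̄₁ − x̄₂ = 51.0 − 32.5 = 18.5000.
CI: 18.5000 ± 3.9809 = (14.52, 22.48).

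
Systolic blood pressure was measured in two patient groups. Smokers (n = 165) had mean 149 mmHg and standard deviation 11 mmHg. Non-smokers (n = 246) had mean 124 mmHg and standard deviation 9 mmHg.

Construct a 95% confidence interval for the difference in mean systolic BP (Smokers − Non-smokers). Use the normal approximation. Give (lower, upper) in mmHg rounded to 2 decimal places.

SE₁ = s₁/√n₁ = 11/√165 = 0.8563; SE₂ = 9/√246 = 0.5738.
Independent samples, unequal variances: SE_diff = √(SE₁² + SE₂²) = √(0.73324969 + 0.32924644) = 1.0308.
z* = 1.960, so margin of error = 1.960 × 1.0308 = 2.0204.
Difference in means = 149 − 124 = 25.0000.
25.0000 ± 2.0204 → (22.98, 27.02).

(22.98, 27.02)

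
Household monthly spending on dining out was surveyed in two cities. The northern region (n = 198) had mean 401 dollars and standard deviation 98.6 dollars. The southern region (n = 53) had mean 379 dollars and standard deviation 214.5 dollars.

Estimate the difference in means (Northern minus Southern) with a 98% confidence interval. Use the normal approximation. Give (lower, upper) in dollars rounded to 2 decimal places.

(-48.44, 92.44)

SE₁ = s₁/√n₁ = 98.6/√198 = 7.0072; SE₂ = 214.5/√53 = 29.4638.
Independent samples, unequal variances: SE_diff = √(SE₁² + SE₂²) = √(49.10085184 + 868.11551044) = 30.2856.
z* = 2.326, so margin of error = 2.326 × 30.2856 = 70.4443.
Difference in means = 401 − 379 = 22.0000.
22.0000 ± 70.4443 → (-48.44, 92.44).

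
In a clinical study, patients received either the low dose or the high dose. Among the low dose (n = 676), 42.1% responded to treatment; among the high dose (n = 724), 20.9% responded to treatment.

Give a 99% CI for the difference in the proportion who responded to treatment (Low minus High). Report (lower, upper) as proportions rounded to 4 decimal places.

(0.1495, 0.2745)

SE₁ = √(p̂₁(1−p̂₁)/n₁) = √(0.4210·0.5790/676) = 0.01899; SE₂ = √(0.2090·0.7910/724) = 0.01511.
Independent samples: SE of the difference = √(SE₁² + SE₂²) = √(0.0003606201 + 0.0002283121) = 0.02427.
z* for 99% confidence is 2.576, so the margin of error is 2.576 × 0.02427 = 0.06252.
Point estimate p̂₁ − p̂₂ = 0.4210 − 0.2090 = 0.2120.
0.2120 ± 0.06252 → (0.1495, 0.2745).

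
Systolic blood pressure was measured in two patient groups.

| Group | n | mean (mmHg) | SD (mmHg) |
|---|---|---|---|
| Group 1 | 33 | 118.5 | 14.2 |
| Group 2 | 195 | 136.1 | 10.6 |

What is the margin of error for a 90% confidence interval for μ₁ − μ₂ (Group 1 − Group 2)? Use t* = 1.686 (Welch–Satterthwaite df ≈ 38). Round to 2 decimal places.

Per-group SEs: s₁/√n₁ = 14.2/√33 = 2.4719, s₂/√n₂ = 10.6/√195 = 0.7591.
Unpooled SE of the difference: √(6.11028961 + 0.57623281) = 2.5858.
Margin of error = t* · SE = 1.686 × 2.5858 = 4.3597.

4.36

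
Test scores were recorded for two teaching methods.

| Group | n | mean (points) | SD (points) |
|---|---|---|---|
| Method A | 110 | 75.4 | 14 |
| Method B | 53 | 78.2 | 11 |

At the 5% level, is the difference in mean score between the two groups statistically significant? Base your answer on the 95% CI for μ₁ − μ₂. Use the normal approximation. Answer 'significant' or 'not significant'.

not significant

Standard errors of each mean: 14/√110 = 1.3348 and 11/√53 = 1.5110.
SE(x̄₁ − x̄₂) = √(1.3348² + 1.5110²) = 2.0161 for independent samples with unequal variances.
With z* = 1.960, the margin is 1.960 × 2.0161 = 3.9516.
x̄₁ − x̄₂ = 75.4 − 78.2 = -2.8000; the interval is -2.8000 ± 3.9516 = (-6.7516, 1.1516).
The interval (-6.7516, 1.1516) contains 0, so the difference is not significant.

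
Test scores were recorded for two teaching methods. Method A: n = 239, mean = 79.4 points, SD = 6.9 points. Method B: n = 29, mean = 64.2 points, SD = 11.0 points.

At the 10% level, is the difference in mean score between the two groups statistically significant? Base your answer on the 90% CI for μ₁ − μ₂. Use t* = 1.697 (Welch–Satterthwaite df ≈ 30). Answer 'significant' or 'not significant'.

significant

SE₁ = s₁/√n₁ = 6.9/√239 = 0.4463; SE₂ = 11.0/√29 = 2.0426.
Independent samples, unequal variances: SE_diff = √(SE₁² + SE₂²) = √(0.19918369 + 4.17221476) = 2.0908.
t* = 1.697, so margin of error = 1.697 × 2.0908 = 3.5481.
Difference in means = 79.4 − 64.2 = 15.2000.
15.2000 ± 3.5481 → (11.6519, 18.7481).
The interval (11.6519, 18.7481) does not contain 0, so the difference is significant.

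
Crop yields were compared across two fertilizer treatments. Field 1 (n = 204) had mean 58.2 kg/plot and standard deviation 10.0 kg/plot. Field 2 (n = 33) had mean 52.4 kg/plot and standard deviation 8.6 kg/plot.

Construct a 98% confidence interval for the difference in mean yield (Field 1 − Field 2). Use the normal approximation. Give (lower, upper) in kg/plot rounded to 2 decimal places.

Per-group SEs: s₁/√n₁ = 10.0/√204 = 0.7001, s₂/√n₂ = 8.6/√33 = 1.4971.
Unpooled SE of the difference: √(0.49014001 + 2.24130841) = 1.6527.
Margin of error = z* · SE = 2.326 × 1.6527 = 3.8442.
x̄₁ − x̄₂ = 58.2 − 52.4 = 5.8000.
CI: 5.8000 ± 3.8442 = (1.96, 9.64).

(1.96, 9.64)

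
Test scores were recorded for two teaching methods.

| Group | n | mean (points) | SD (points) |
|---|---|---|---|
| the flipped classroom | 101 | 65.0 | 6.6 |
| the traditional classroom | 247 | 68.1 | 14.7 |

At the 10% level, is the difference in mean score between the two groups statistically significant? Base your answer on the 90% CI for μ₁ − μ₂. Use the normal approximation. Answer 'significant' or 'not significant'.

SE₁ = s₁/√n₁ = 6.6/√101 = 0.6567; SE₂ = 14.7/√247 = 0.9353.
Independent samples, unequal variances: SE_diff = √(SE₁² + SE₂²) = √(0.43125489 + 0.87478609) = 1.1428.
z* = 1.645, so margin of error = 1.645 × 1.1428 = 1.8799.
Difference in means = 65.0 − 68.1 = -3.1000.
-3.1000 ± 1.8799 → (-4.9799, -1.2201).
The interval (-4.9799, -1.2201) does not contain 0, so the difference is significant.

significant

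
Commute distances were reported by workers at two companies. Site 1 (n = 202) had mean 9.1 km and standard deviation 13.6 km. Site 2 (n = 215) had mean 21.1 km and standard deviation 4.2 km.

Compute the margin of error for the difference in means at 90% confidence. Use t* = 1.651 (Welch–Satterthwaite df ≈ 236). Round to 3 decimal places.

1.649

Per-group SEs: s₁/√n₁ = 13.6/√202 = 0.9569, s₂/√n₂ = 4.2/√215 = 0.2864.
Unpooled SE of the difference: √(0.91565761 + 0.08202496) = 0.9988.
Margin of error = t* · SE = 1.651 × 0.9988 = 1.6490.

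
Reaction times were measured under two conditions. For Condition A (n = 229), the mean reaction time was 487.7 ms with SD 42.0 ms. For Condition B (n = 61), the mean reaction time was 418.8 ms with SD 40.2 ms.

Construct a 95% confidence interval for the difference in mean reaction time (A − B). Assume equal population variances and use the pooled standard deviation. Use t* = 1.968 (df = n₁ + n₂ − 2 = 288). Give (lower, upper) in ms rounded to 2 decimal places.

s_p = √[((n₁−1)s₁² + (n₂−1)s₂²)/(n₁+n₂−2)] = √[(228·42.0² + 60·40.2²)/288] = 41.6314.
SE = 41.6314·√(1/229 + 1/61) = 5.9984.
With t* = 1.968, margin = 1.968 × 5.9984 = 11.8049.
x̄₁ − x̄₂ = 487.7 − 418.8 = 68.9000; interval 68.9000 ± 11.8049 = (57.10, 80.70).

(57.10, 80.70)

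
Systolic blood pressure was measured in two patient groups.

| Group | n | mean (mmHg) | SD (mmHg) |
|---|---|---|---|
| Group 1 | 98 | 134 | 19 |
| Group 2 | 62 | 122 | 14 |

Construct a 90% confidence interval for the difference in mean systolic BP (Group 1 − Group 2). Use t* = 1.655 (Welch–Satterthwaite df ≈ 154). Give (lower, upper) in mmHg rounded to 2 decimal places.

SE₁ = s₁/√n₁ = 19/√98 = 1.9193; SE₂ = 14/√62 = 1.7780.
Independent samples, unequal variances: SE_diff = √(SE₁² + SE₂²) = √(3.68371249 + 3.161284) = 2.6163.
t* = 1.655, so margin of error = 1.655 × 2.6163 = 4.3300.
Difference in means = 134 − 122 = 12.0000.
12.0000 ± 4.3300 → (7.67, 16.33).

(7.67, 16.33)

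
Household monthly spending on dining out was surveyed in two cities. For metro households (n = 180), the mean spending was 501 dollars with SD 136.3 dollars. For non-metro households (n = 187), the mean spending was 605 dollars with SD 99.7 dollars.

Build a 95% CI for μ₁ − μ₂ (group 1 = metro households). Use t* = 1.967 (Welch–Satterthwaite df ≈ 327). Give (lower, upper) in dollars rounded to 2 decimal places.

SE₁ = s₁/√n₁ = 136.3/√180 = 10.1592; SE₂ = 99.7/√187 = 7.2908.
Independent samples, unequal variances: SE_diff = √(SE₁² + SE₂²) = √(103.20934464 + 53.15576464) = 12.5046.
t* = 1.967, so margin of error = 1.967 × 12.5046 = 24.5965.
Difference in means = 501 − 605 = -104.0000.
-104.0000 ± 24.5965 → (-128.60, -79.40).

(-128.60, -79.40)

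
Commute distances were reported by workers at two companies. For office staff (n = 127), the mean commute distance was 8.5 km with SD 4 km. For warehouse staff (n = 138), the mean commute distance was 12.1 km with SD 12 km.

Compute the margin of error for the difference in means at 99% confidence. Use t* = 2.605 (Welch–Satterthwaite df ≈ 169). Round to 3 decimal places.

SE₁ = s₁/√n₁ = 4/√127 = 0.3549; SE₂ = 12/√138 = 1.0215.
Independent samples, unequal variances: SE_diff = √(SE₁² + SE₂²) = √(0.12595401 + 1.04346225) = 1.0814.
t* = 2.605, so margin of error = 2.605 × 1.0814 = 2.8170.

2.817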